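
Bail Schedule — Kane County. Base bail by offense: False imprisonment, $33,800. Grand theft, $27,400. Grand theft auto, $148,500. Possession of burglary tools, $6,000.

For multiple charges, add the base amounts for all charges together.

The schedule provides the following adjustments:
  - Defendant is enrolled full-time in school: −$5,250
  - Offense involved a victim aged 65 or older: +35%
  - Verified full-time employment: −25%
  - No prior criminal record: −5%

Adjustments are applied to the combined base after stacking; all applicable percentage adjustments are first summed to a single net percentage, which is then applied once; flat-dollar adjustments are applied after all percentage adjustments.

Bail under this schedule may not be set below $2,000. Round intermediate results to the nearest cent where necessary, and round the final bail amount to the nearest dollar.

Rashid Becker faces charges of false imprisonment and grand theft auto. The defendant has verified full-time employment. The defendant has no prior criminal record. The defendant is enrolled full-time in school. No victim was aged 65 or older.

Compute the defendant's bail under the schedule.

Base amounts from the schedule: false imprisonment $33,800; grand theft auto $148,500.
Stacking rule: sum of all bases. $33,800 + $148,500 = $182,300.
Net percentage adjustment: −25% −5% = −30%. $182,300 × 0.7 = $127,610.
Defendant is enrolled full-time in school (−$5,250 flat): $127,610 − $5,250 = $122,360.
$122,360 is at or above the $2,000 minimum.

$122,360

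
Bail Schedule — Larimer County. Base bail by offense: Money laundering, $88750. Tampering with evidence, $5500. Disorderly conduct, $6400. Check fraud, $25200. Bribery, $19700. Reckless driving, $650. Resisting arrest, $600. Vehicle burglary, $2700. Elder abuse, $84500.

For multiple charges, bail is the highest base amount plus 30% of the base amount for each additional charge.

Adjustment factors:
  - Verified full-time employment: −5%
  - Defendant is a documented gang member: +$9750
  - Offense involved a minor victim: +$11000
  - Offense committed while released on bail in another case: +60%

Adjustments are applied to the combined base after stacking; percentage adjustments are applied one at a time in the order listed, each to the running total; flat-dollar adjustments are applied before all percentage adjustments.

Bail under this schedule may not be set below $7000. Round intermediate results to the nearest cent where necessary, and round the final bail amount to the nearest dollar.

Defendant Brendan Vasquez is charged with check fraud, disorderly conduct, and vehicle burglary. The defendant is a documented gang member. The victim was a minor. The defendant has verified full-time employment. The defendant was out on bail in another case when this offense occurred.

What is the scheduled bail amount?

Base amounts from the schedule: check fraud $25200; disorderly conduct $6400; vehicle burglary $2700.
Stacking rule: highest base plus 30% of each additional charge. Highest is check fraud at $25200. Additional: $6400 × 30% = $1920; $2700 × 30% = $810. Combined base = $25200 + $2730 = $27930.
Defendant is a documented gang member (+$9750 flat): $27930 + $9750 = $37680.
Offense involved a minor victim (+$11000 flat): $37680 + $11000 = $48680.
Verified full-time employment (−5%): $48680 × 0.95 = $46246.
Offense committed while released on bail in another case (+60%): $46246 × 1.6 = $73993.60.
$73993.60 is at or above the $7000 minimum.
Rounded to the nearest dollar: $73994.

$73994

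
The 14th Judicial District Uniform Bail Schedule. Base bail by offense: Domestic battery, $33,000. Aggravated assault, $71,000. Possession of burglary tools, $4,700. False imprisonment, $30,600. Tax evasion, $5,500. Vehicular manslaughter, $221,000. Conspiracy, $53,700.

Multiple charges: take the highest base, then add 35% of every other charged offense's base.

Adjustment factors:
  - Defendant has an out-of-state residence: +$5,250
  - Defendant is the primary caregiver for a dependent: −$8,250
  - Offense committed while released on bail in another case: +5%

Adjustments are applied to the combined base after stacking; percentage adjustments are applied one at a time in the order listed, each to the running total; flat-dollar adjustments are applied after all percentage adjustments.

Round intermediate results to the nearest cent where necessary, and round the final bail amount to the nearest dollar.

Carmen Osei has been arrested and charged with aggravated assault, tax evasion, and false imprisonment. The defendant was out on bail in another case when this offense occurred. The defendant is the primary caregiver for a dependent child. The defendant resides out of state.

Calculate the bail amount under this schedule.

Base amounts from the schedule: aggravated assault $71,000; tax evasion $5,500; false imprisonment $30,600.
Stacking rule: highest base plus 35% of each additional charge. Highest is aggravated assault at $71,000. Additional: $5,500 × 35% = $1,925; $30,600 × 35% = $10,710. Combined base = $71,000 + $12,635 = $83,635.
Offense committed while released on bail in another case (+5%): $83,635 × 1.05 = $87,816.75.
Defendant has an out-of-state residence (+$5,250 flat): $87,816.75 + $5,250 = $93,066.75.
Defendant is the primary caregiver for a dependent (−$8,250 flat): $93,066.75 − $8,250 = $84,816.75.
Rounded to the nearest dollar: $84,817.

$84,817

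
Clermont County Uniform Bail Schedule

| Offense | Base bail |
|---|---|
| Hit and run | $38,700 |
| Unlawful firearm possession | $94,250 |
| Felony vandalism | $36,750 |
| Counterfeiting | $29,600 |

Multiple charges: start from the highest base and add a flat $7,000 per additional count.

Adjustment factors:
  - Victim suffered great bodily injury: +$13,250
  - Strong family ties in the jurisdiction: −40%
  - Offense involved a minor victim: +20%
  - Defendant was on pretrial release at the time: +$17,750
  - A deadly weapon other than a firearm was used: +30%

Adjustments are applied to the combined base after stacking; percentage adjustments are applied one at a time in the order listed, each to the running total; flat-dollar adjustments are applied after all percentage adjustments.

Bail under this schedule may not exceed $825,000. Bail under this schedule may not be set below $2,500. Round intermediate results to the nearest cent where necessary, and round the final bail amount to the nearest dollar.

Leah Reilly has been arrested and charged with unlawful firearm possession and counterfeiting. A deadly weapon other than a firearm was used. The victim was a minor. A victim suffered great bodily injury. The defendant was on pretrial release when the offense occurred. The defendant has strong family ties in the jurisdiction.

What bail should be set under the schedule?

$125,770

Base amounts from the schedule: unlawful firearm possession $94,250; counterfeiting $29,600.
Stacking rule: highest base plus $7,000 per additional charge. Highest is unlawful firearm possession at $94,250; 1 additional charge → +$7,000. Combined base = $101,250.
Strong family ties in the jurisdiction (−40%): $101,250 × 0.6 = $60,750.
Offense involved a minor victim (+20%): $60,750 × 1.2 = $72,900.
A deadly weapon other than a firearm was used (+30%): $72,900 × 1.3 = $94,770.
Victim suffered great bodily injury (+$13,250 flat): $94,770 + $13,250 = $108,020.
Defendant was on pretrial release at the time (+$17,750 flat): $108,020 + $17,750 = $125,770.
$125,770 is within the $825,000 maximum.
$125,770 is at or above the $2,500 minimum.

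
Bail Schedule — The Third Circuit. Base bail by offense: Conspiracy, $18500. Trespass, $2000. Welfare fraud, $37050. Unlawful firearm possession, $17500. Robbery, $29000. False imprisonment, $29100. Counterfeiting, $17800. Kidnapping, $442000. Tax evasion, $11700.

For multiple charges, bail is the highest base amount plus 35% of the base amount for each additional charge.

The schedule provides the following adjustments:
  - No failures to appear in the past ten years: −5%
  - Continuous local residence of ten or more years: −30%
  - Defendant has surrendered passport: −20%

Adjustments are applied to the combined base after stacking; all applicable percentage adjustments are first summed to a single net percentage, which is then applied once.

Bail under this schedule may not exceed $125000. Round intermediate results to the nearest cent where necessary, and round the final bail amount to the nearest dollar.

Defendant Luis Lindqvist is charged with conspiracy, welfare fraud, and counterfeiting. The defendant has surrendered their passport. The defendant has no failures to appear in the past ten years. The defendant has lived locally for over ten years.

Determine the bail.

$22390

Base amounts from the schedule: conspiracy $18500; welfare fraud $37050; counterfeiting $17800.
Stacking rule: highest base plus 35% of each additional charge. Highest is welfare fraud at $37050. Additional: $18500 × 35% = $6475; $17800 × 35% = $6230. Combined base = $37050 + $12705 = $49755.
Net percentage adjustment: −5% −30% −20% = −55%. $49755 × 0.45 = $22389.75.
$22389.75 is within the $125000 maximum.
Rounded to the nearest dollar: $22390.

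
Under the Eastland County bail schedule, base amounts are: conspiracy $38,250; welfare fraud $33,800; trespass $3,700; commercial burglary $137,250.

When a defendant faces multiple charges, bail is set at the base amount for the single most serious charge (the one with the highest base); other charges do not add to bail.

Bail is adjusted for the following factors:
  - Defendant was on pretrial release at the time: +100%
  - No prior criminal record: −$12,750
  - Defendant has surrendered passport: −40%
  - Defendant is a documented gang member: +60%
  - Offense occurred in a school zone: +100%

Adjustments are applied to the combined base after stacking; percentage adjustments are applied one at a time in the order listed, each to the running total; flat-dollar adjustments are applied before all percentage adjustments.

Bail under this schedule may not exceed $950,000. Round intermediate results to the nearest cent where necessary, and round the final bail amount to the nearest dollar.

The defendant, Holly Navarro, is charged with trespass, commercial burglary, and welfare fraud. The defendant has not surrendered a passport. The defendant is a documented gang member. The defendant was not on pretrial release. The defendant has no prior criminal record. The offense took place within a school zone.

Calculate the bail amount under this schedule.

$398,400

Base amounts from the schedule: trespass $3,700; commercial burglary $137,250; welfare fraud $33,800.
Stacking rule: use the highest base only. Highest is commercial burglary at $137,250. Combined base = $137,250.
No prior criminal record (−$12,750 flat): $137,250 − $12,750 = $124,500.
Defendant is a documented gang member (+60%): $124,500 × 1.6 = $199,200.
Offense occurred in a school zone (+100%): $199,200 × 2 = $398,400.
$398,400 is within the $950,000 maximum.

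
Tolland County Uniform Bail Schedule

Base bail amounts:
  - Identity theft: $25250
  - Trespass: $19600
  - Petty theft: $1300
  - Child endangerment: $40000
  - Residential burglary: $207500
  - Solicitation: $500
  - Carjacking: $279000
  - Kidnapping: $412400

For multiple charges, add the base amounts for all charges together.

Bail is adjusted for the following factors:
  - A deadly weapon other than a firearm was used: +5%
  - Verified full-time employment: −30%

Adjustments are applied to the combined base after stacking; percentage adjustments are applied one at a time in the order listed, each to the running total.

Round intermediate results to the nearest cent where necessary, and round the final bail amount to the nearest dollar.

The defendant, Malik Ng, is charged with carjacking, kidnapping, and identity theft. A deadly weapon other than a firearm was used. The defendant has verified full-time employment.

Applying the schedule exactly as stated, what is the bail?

Base amounts from the schedule: carjacking $279000; kidnapping $412400; identity theft $25250.
Stacking rule: sum of all bases. $279000 + $412400 + $25250 = $716650.
A deadly weapon other than a firearm was used (+5%): $716650 × 1.05 = $752482.50.
Verified full-time employment (−30%): $752482.50 × 0.7 = $526737.75.
Rounded to the nearest dollar: $526738.

$526738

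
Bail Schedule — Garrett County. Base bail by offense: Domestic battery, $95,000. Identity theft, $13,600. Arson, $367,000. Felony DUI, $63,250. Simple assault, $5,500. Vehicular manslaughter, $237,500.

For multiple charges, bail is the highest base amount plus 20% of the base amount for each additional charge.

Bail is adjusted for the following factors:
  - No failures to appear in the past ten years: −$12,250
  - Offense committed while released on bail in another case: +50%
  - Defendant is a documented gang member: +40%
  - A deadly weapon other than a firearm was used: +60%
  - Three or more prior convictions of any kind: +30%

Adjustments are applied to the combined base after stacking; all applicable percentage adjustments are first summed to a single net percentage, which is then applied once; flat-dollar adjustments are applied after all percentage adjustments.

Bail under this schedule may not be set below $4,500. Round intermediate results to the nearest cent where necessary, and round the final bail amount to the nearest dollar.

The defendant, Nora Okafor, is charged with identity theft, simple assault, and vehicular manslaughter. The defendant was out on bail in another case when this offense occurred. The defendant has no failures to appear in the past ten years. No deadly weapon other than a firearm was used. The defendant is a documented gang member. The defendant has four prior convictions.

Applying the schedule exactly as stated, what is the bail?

Base amounts from the schedule: identity theft $13,600; simple assault $5,500; vehicular manslaughter $237,500.
Stacking rule: highest base plus 20% of each additional charge. Highest is vehicular manslaughter at $237,500. Additional: $13,600 × 20% = $2,720; $5,500 × 20% = $1,100. Combined base = $237,500 + $3,820 = $241,320.
Net percentage adjustment: +50% +40% +30% = +120%. $241,320 × 2.2 = $530,904.
No failures to appear in the past ten years (−$12,250 flat): $530,904 − $12,250 = $518,654.
$518,654 is at or above the $4,500 minimum.

$518,654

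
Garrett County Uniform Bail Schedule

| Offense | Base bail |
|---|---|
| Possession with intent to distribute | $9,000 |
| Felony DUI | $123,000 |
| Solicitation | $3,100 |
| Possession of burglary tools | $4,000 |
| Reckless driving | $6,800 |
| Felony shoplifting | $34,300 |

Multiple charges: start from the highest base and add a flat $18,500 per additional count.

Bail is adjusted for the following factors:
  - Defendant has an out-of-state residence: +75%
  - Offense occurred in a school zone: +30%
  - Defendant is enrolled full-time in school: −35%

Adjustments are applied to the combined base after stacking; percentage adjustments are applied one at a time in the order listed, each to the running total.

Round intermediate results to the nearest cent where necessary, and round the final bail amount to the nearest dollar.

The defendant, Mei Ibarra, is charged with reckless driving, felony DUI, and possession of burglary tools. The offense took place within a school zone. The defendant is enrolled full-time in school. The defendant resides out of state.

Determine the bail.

Base amounts from the schedule: reckless driving $6,800; felony DUI $123,000; possession of burglary tools $4,000.
Stacking rule: highest base plus $18,500 per additional charge. Highest is felony DUI at $123,000; 2 additional charges → +$37,000. Combined base = $160,000.
Defendant has an out-of-state residence (+75%): $160,000 × 1.75 = $280,000.
Offense occurred in a school zone (+30%): $280,000 × 1.3 = $364,000.
Defendant is enrolled full-time in school (−35%): $364,000 × 0.65 = $236,600.

$236,600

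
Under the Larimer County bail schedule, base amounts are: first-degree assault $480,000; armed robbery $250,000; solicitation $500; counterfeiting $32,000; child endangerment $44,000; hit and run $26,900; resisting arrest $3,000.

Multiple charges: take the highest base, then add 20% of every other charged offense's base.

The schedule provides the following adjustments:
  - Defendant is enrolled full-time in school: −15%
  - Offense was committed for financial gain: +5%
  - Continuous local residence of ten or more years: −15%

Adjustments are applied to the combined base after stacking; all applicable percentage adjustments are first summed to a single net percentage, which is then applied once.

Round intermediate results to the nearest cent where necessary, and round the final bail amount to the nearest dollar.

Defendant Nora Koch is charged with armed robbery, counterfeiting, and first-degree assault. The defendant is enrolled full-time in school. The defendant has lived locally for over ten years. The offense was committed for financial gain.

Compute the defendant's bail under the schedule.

$402,300

Base amounts from the schedule: armed robbery $250,000; counterfeiting $32,000; first-degree assault $480,000.
Stacking rule: highest base plus 20% of each additional charge. Highest is first-degree assault at $480,000. Additional: $250,000 × 20% = $50,000; $32,000 × 20% = $6,400. Combined base = $480,000 + $56,400 = $536,400.
Net percentage adjustment: −15% +5% −15% = −25%. $536,400 × 0.75 = $402,300.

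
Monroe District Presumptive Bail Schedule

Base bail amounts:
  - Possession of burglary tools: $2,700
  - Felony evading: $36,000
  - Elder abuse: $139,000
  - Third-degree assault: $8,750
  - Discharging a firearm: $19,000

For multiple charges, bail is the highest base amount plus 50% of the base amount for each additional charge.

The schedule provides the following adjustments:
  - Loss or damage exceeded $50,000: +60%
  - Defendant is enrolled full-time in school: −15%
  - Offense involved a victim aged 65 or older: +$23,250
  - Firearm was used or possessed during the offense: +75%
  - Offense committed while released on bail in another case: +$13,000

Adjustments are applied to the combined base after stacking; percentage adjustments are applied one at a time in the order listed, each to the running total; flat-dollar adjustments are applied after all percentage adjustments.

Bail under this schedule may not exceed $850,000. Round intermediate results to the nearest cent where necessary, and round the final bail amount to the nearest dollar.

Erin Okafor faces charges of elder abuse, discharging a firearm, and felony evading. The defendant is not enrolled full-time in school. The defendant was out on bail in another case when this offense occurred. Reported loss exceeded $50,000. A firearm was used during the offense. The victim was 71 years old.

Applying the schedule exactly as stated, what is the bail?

Base amounts from the schedule: elder abuse $139,000; discharging a firearm $19,000; felony evading $36,000.
Stacking rule: highest base plus 50% of each additional charge. Highest is elder abuse at $139,000. Additional: $19,000 × 50% = $9,500; $36,000 × 50% = $18,000. Combined base = $139,000 + $27,500 = $166,500.
Loss or damage exceeded $50,000 (+60%): $166,500 × 1.6 = $266,400.
Firearm was used or possessed during the offense (+75%): $266,400 × 1.75 = $466,200.
Offense involved a victim aged 65 or older (+$23,250 flat): $466,200 + $23,250 = $489,450.
Offense committed while released on bail in another case (+$13,000 flat): $489,450 + $13,000 = $502,450.
$502,450 is within the $850,000 maximum.

$502,450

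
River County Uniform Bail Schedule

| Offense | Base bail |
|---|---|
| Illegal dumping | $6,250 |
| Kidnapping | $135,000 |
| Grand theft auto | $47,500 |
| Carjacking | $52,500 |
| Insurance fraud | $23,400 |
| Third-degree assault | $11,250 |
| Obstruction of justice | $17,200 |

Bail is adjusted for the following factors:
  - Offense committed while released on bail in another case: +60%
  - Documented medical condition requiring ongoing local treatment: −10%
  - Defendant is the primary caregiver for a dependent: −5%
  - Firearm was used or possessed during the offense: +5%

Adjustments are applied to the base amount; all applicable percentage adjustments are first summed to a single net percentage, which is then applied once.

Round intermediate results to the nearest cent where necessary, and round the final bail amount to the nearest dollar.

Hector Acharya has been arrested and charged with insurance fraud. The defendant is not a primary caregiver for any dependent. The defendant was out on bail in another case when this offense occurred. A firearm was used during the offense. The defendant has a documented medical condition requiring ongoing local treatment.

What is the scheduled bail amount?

$36,270

Base amounts from the schedule: insurance fraud $23,400.
Single charge. Combined base = $23,400.
Net percentage adjustment: +60% −10% +5% = +55%. $23,400 × 1.55 = $36,270.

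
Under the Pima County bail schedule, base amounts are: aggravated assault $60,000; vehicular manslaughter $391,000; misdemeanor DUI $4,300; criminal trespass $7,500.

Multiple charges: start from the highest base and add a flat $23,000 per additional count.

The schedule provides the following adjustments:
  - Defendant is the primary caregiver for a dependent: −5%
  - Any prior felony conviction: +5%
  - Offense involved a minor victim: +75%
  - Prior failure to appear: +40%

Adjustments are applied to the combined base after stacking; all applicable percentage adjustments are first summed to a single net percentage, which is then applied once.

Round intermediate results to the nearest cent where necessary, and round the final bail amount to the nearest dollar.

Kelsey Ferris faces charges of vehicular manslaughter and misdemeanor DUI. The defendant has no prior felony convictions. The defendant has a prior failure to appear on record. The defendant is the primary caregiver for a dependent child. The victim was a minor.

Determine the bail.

Base amounts from the schedule: vehicular manslaughter $391,000; misdemeanor DUI $4,300.
Stacking rule: highest base plus $23,000 per additional charge. Highest is vehicular manslaughter at $391,000; 1 additional charge → +$23,000. Combined base = $414,000.
Net percentage adjustment: −5% +75% +40% = +110%. $414,000 × 2.1 = $869,400.

$869,400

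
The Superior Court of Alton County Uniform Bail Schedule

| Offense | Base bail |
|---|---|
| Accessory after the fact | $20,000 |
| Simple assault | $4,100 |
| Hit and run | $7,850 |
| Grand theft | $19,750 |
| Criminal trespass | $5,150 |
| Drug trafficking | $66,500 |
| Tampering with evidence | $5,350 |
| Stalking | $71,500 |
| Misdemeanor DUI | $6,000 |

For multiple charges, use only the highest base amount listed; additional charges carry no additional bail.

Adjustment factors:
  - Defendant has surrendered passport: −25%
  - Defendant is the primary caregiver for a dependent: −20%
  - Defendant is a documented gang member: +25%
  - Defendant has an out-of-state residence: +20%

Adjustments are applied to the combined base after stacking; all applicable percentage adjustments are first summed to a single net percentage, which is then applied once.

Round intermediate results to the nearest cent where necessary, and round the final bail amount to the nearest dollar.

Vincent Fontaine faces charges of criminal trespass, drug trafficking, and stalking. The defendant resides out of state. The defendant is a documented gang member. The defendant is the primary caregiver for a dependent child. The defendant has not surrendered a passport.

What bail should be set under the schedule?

Base amounts from the schedule: criminal trespass $5,150; drug trafficking $66,500; stalking $71,500.
Stacking rule: use the highest base only. Highest is stalking at $71,500. Combined base = $71,500.
Net percentage adjustment: −20% +25% +20% = +25%. $71,500 × 1.25 = $89,375.

$89,375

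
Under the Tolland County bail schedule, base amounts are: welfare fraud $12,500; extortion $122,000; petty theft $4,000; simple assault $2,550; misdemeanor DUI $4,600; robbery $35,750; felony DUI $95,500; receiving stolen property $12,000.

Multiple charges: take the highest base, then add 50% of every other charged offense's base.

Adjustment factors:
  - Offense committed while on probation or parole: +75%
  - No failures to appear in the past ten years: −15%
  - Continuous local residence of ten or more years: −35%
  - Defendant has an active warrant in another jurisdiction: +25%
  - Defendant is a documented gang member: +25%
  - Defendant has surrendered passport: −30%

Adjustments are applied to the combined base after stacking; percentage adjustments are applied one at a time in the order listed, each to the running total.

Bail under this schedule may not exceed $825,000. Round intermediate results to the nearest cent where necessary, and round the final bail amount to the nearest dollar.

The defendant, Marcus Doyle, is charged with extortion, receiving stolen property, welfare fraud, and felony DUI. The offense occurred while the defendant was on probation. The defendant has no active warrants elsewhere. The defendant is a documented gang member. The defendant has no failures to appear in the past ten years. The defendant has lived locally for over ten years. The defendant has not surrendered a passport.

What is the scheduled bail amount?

Base amounts from the schedule: extortion $122,000; receiving stolen property $12,000; welfare fraud $12,500; felony DUI $95,500.
Stacking rule: highest base plus 50% of each additional charge. Highest is extortion at $122,000. Additional: $12,000 × 50% = $6,000; $12,500 × 50% = $6,250; $95,500 × 50% = $47,750. Combined base = $122,000 + $60,000 = $182,000.
Offense committed while on probation or parole (+75%): $182,000 × 1.75 = $318,500.
No failures to appear in the past ten years (−15%): $318,500 × 0.85 = $270,725.
Continuous local residence of ten or more years (−35%): $270,725 × 0.65 = $175,971.25.
Defendant is a documented gang member (+25%): $175,971.25 × 1.25 = $219,964.06.
$219,964.06 is within the $825,000 maximum.
Rounded to the nearest dollar: $219,964.

$219,964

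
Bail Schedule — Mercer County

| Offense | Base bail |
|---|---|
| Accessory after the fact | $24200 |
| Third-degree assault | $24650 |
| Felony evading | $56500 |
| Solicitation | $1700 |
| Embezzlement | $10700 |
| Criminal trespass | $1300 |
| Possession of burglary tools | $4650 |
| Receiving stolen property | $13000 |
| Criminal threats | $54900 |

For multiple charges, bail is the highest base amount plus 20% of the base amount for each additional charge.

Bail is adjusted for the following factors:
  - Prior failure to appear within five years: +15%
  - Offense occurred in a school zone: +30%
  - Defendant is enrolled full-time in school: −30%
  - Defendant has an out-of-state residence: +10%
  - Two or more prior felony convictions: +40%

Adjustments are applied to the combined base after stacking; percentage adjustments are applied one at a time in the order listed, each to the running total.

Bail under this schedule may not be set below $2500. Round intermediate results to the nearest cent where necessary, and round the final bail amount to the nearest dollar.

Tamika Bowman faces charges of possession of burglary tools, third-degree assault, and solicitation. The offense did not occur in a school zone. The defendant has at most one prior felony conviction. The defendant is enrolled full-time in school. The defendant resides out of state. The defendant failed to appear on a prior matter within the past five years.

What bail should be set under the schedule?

$22952

Base amounts from the schedule: possession of burglary tools $4650; third-degree assault $24650; solicitation $1700.
Stacking rule: highest base plus 20% of each additional charge. Highest is third-degree assault at $24650. Additional: $4650 × 20% = $930; $1700 × 20% = $340. Combined base = $24650 + $1270 = $25920.
Prior failure to appear within five years (+15%): $25920 × 1.15 = $29808.
Defendant is enrolled full-time in school (−30%): $29808 × 0.7 = $20865.60.
Defendant has an out-of-state residence (+10%): $20865.60 × 1.1 = $22952.16.
$22952.16 is at or above the $2500 minimum.
Rounded to the nearest dollar: $22952.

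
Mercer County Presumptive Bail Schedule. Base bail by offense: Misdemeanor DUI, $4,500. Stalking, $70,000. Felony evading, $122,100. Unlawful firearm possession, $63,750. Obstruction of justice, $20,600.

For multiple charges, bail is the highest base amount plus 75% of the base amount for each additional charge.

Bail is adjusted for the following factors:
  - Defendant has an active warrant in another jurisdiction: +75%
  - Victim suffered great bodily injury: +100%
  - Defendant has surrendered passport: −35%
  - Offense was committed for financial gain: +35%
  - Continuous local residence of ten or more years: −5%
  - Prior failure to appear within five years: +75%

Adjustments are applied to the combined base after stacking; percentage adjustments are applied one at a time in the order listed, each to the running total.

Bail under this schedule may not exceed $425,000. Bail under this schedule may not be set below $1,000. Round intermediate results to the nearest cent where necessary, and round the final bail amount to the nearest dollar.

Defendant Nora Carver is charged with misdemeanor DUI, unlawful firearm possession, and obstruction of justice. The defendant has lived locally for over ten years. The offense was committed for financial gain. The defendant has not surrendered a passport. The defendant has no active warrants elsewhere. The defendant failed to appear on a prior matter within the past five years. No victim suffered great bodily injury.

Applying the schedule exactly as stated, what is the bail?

$185,329

Base amounts from the schedule: misdemeanor DUI $4,500; unlawful firearm possession $63,750; obstruction of justice $20,600.
Stacking rule: highest base plus 75% of each additional charge. Highest is unlawful firearm possession at $63,750. Additional: $4,500 × 75% = $3,375; $20,600 × 75% = $15,450. Combined base = $63,750 + $18,825 = $82,575.
Offense was committed for financial gain (+35%): $82,575 × 1.35 = $111,476.25.
Continuous local residence of ten or more years (−5%): $111,476.25 × 0.95 = $105,902.44.
Prior failure to appear within five years (+75%): $105,902.44 × 1.75 = $185,329.27.
$185,329.27 is within the $425,000 maximum.
$185,329.27 is at or above the $1,000 minimum.
Rounded to the nearest dollar: $185,329.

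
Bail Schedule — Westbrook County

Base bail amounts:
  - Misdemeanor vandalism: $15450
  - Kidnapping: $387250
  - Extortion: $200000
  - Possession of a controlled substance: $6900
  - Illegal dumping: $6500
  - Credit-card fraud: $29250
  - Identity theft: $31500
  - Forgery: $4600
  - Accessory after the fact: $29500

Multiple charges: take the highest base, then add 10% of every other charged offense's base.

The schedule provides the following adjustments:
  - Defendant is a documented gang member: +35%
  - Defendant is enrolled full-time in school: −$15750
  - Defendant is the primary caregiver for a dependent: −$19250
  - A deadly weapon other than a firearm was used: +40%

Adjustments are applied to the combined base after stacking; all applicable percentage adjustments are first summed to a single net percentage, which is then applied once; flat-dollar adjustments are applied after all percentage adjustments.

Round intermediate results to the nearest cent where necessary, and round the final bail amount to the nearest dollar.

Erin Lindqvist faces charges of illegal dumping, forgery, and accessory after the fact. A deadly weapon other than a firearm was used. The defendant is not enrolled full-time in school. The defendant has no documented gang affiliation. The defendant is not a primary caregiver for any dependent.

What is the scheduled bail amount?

Base amounts from the schedule: illegal dumping $6500; forgery $4600; accessory after the fact $29500.
Stacking rule: highest base plus 10% of each additional charge. Highest is accessory after the fact at $29500. Additional: $6500 × 10% = $650; $4600 × 10% = $460. Combined base = $29500 + $1110 = $30610.
A deadly weapon other than a firearm was used (+40%): $30610 × 1.4 = $42854.

$42854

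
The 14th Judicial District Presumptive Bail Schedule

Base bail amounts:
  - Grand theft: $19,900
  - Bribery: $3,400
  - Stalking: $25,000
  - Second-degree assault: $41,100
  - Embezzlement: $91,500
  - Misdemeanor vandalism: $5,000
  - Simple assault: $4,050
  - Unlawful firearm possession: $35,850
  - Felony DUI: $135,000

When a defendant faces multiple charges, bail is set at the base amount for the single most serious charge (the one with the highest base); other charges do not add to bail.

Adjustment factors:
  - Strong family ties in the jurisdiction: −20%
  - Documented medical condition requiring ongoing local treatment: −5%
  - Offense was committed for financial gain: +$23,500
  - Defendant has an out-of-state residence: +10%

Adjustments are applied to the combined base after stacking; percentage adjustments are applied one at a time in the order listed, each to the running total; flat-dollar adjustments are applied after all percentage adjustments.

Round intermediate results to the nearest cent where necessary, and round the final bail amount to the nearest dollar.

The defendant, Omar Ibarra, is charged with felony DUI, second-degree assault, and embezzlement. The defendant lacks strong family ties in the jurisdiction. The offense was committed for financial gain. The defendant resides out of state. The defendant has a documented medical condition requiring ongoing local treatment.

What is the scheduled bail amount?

$164,575

Base amounts from the schedule: felony DUI $135,000; second-degree assault $41,100; embezzlement $91,500.
Stacking rule: use the highest base only. Highest is felony DUI at $135,000. Combined base = $135,000.
Documented medical condition requiring ongoing local treatment (−5%): $135,000 × 0.95 = $128,250.
Defendant has an out-of-state residence (+10%): $128,250 × 1.1 = $141,075.
Offense was committed for financial gain (+$23,500 flat): $141,075 + $23,500 = $164,575.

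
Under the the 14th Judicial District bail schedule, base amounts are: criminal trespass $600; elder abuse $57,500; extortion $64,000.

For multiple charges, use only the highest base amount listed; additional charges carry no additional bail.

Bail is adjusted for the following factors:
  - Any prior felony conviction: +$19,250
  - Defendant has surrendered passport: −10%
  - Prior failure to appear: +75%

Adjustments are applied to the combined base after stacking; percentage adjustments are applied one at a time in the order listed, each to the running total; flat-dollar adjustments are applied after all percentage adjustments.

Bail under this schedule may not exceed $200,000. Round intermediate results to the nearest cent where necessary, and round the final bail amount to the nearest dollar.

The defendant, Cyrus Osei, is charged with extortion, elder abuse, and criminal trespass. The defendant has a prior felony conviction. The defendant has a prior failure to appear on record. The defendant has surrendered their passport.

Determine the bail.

Base amounts from the schedule: extortion $64,000; elder abuse $57,500; criminal trespass $600.
Stacking rule: use the highest base only. Highest is extortion at $64,000. Combined base = $64,000.
Defendant has surrendered passport (−10%): $64,000 × 0.9 = $57,600.
Prior failure to appear (+75%): $57,600 × 1.75 = $100,800.
Any prior felony conviction (+$19,250 flat): $100,800 + $19,250 = $120,050.
$120,050 is within the $200,000 maximum.

$120,050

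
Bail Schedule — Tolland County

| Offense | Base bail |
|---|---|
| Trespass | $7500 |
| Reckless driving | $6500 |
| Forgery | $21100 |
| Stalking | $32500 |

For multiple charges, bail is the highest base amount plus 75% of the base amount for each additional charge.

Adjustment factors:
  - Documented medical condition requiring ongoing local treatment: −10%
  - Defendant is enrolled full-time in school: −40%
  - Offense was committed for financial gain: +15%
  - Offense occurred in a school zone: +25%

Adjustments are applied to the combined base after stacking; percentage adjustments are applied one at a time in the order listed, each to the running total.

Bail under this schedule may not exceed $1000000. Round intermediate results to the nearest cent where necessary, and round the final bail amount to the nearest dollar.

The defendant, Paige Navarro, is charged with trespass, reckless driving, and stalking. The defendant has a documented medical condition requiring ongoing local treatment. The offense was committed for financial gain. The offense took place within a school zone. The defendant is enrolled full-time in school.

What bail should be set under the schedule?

Base amounts from the schedule: trespass $7500; reckless driving $6500; stalking $32500.
Stacking rule: highest base plus 75% of each additional charge. Highest is stalking at $32500. Additional: $7500 × 75% = $5625; $6500 × 75% = $4875. Combined base = $32500 + $10500 = $43000.
Documented medical condition requiring ongoing local treatment (−10%): $43000 × 0.9 = $38700.
Defendant is enrolled full-time in school (−40%): $38700 × 0.6 = $23220.
Offense was committed for financial gain (+15%): $23220 × 1.15 = $26703.
Offense occurred in a school zone (+25%): $26703 × 1.25 = $33378.75.
$33378.75 is within the $1000000 maximum.
Rounded to the nearest dollar: $33379.

$33379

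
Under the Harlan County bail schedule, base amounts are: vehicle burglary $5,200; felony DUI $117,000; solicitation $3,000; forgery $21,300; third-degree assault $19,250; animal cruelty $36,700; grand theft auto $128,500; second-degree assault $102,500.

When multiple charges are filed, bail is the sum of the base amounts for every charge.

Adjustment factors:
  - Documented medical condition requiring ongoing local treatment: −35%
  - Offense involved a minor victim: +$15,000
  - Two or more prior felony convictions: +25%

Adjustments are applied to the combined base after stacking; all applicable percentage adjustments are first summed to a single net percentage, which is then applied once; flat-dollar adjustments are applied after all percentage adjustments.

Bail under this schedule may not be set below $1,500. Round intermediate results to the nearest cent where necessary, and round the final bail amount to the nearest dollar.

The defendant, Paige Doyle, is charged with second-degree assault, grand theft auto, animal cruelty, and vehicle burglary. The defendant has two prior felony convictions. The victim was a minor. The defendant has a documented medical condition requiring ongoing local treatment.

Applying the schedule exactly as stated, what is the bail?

Base amounts from the schedule: second-degree assault $102,500; grand theft auto $128,500; animal cruelty $36,700; vehicle burglary $5,200.
Stacking rule: sum of all bases. $102,500 + $128,500 + $36,700 + $5,200 = $272,900.
Net percentage adjustment: −35% +25% = −10%. $272,900 × 0.9 = $245,610.
Offense involved a minor victim (+$15,000 flat): $245,610 + $15,000 = $260,610.
$260,610 is at or above the $1,500 minimum.

$260,610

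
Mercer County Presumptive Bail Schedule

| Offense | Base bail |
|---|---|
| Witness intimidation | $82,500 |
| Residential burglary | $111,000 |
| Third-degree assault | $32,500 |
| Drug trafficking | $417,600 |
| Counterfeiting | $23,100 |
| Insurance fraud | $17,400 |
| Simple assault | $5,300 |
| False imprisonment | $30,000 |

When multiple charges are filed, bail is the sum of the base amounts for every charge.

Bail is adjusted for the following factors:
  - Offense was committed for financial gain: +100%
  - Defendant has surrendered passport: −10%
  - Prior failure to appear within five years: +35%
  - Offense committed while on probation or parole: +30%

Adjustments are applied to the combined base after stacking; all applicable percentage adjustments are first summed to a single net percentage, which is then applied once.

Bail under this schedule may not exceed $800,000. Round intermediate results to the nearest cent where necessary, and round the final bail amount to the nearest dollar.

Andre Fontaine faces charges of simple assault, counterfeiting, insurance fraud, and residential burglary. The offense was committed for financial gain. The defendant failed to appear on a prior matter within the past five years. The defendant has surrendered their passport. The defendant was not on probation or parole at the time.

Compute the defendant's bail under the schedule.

Base amounts from the schedule: simple assault $5,300; counterfeiting $23,100; insurance fraud $17,400; residential burglary $111,000.
Stacking rule: sum of all bases. $5,300 + $23,100 + $17,400 + $111,000 = $156,800.
Net percentage adjustment: +100% −10% +35% = +125%. $156,800 × 2.25 = $352,800.
$352,800 is within the $800,000 maximum.

$352,800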